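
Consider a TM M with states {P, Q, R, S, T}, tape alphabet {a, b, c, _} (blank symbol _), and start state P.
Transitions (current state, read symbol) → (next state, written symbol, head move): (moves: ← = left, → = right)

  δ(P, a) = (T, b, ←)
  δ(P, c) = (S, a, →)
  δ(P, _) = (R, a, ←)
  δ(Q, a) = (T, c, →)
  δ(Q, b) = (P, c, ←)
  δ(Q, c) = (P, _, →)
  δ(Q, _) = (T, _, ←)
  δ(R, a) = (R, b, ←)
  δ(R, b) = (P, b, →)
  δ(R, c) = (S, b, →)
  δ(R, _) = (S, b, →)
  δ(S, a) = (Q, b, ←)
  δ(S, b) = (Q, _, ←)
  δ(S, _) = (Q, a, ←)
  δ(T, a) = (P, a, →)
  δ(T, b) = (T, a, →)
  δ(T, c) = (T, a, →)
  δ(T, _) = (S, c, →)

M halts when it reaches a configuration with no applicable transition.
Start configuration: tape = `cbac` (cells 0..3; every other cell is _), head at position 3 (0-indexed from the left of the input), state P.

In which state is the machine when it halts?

state=P head=3 tape=cba[c]__   (P,c)→(S,a,→)
state=S head=4 tape=cbaa[_]_   (S,_)→(Q,a,←)
state=Q head=3 tape=cba[a]a_   (Q,a)→(T,c,→)
state=T head=4 tape=cbac[a]_   (T,a)→(P,a,→)
state=P head=5 tape=cbaca[_]   (P,_)→(R,a,←)
state=R head=4 tape=cbac[a]a   (R,a)→(R,b,←)
state=R head=3 tape=cba[c]ba   (R,c)→(S,b,→)
state=S head=4 tape=cbab[b]a   (S,b)→(Q,_,←)
state=Q head=3 tape=cba[b]_a   (Q,b)→(P,c,←)
state=P head=2 tape=cb[a]c_a   (P,a)→(T,b,←)
state=T head=1 tape=c[b]bc_a   (T,b)→(T,a,→)
state=T head=2 tape=ca[b]c_a   (T,b)→(T,a,→)
state=T head=3 tape=caa[c]_a   (T,c)→(T,a,→)
state=T head=4 tape=caaa[_]a   (T,_)→(S,c,→)
state=S head=5 tape=caaac[a]   (S,a)→(Q,b,←)
state=Q head=4 tape=caaa[c]b   (Q,c)→(P,_,→)
state=P head=5 tape=caaa_[b]
No transition is defined for (P, b); M halts in state P.

P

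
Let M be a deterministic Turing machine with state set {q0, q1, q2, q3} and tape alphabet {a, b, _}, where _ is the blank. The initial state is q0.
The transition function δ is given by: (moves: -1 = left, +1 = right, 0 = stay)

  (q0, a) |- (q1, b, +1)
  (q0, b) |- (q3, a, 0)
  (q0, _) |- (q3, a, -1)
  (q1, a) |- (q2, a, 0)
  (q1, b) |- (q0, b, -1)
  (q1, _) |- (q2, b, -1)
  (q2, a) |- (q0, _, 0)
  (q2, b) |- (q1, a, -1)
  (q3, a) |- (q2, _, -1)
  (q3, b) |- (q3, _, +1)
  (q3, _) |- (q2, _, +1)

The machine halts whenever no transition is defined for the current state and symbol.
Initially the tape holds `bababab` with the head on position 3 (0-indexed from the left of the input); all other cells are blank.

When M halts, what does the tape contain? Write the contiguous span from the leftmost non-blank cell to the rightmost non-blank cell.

state=q0 head=3 tape=bab[a]bab   (q0,a)→(q1,b,+1)
state=q1 head=4 tape=babb[b]ab   (q1,b)→(q0,b,-1)
state=q0 head=3 tape=bab[b]bab   (q0,b)→(q3,a,0)
state=q3 head=3 tape=bab[a]bab   (q3,a)→(q2,_,-1)
state=q2 head=2 tape=ba[b]_bab   (q2,b)→(q1,a,-1)
state=q1 head=1 tape=b[a]a_bab   (q1,a)→(q2,a,0)
state=q2 head=1 tape=b[a]a_bab   (q2,a)→(q0,_,0)
state=q0 head=1 tape=b[_]a_bab   (q0,_)→(q3,a,-1)
state=q3 head=0 tape=[b]aa_bab   (q3,b)→(q3,_,+1)
state=q3 head=1 tape=_[a]a_bab   (q3,a)→(q2,_,-1)
state=q2 head=0 tape=[_]_a_bab
The non-blank tape span at halt is a_bab.

a_bab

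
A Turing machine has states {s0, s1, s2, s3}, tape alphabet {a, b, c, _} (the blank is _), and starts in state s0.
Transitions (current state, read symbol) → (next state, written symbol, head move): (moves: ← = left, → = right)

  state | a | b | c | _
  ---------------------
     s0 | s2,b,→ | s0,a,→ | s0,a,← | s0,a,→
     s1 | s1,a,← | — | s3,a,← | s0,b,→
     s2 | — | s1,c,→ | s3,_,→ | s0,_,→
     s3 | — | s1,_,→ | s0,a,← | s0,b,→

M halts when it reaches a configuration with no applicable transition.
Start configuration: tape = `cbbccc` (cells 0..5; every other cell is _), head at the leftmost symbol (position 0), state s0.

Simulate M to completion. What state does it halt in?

state=s0 head=0 tape=_[c]bbccc   (s0,c)→(s0,a,←)
state=s0 head=-1 tape=[_]abbccc   (s0,_)→(s0,a,→)
state=s0 head=0 tape=a[a]bbccc   (s0,a)→(s2,b,→)
state=s2 head=1 tape=ab[b]bccc   (s2,b)→(s1,c,→)
state=s1 head=2 tape=abc[b]ccc
No transition is defined for (s1, b); M halts in state s1.

s1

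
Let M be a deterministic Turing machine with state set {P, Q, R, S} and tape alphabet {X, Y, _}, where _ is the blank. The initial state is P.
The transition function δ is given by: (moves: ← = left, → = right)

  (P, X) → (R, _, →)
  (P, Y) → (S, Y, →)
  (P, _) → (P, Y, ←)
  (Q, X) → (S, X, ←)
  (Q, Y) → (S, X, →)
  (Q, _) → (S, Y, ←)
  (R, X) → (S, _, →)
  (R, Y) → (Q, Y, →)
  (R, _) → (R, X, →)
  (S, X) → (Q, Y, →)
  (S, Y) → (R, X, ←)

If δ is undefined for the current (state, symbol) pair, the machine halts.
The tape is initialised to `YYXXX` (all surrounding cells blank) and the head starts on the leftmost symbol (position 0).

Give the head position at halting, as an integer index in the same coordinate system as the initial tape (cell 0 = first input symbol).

6

state=P head=0 tape=_[Y]YXXX__   (P,Y)→(S,Y,→)
state=S head=1 tape=_Y[Y]XXX__   (S,Y)→(R,X,←)
state=R head=0 tape=_[Y]XXXX__   (R,Y)→(Q,Y,→)
state=Q head=1 tape=_Y[X]XXX__   (Q,X)→(S,X,←)
state=S head=0 tape=_[Y]XXXX__   (S,Y)→(R,X,←)
state=R head=-1 tape=[_]XXXXX__   (R,_)→(R,X,→)
state=R head=0 tape=X[X]XXXX__   (R,X)→(S,_,→)
state=S head=1 tape=X_[X]XXX__   (S,X)→(Q,Y,→)
state=Q head=2 tape=X_Y[X]XX__   (Q,X)→(S,X,←)
state=S head=1 tape=X_[Y]XXX__   (S,Y)→(R,X,←)
state=R head=0 tape=X[_]XXXX__   (R,_)→(R,X,→)
state=R head=1 tape=XX[X]XXX__   (R,X)→(S,_,→)
state=S head=2 tape=XX_[X]XX__   (S,X)→(Q,Y,→)
state=Q head=3 tape=XX_Y[X]X__   (Q,X)→(S,X,←)
state=S head=2 tape=XX_[Y]XX__   (S,Y)→(R,X,←)
state=R head=1 tape=XX[_]XXX__   (R,_)→(R,X,→)
state=R head=2 tape=XXX[X]XX__   (R,X)→(S,_,→)
state=S head=3 tape=XXX_[X]X__   (S,X)→(Q,Y,→)
state=Q head=4 tape=XXX_Y[X]__   (Q,X)→(S,X,←)
state=S head=3 tape=XXX_[Y]X__   (S,Y)→(R,X,←)
state=R head=2 tape=XXX[_]XX__   (R,_)→(R,X,→)
state=R head=3 tape=XXXX[X]X__   (R,X)→(S,_,→)
state=S head=4 tape=XXXX_[X]__   (S,X)→(Q,Y,→)
state=Q head=5 tape=XXXX_Y[_]_   (Q,_)→(S,Y,←)
state=S head=4 tape=XXXX_[Y]Y_   (S,Y)→(R,X,←)
state=R head=3 tape=XXXX[_]XY_   (R,_)→(R,X,→)
state=R head=4 tape=XXXXX[X]Y_   (R,X)→(S,_,→)
state=S head=5 tape=XXXXX_[Y]_   (S,Y)→(R,X,←)
state=R head=4 tape=XXXXX[_]X_   (R,_)→(R,X,→)
state=R head=5 tape=XXXXXX[X]_   (R,X)→(S,_,→)
state=S head=6 tape=XXXXXX_[_]
At halt the head is at cell 6.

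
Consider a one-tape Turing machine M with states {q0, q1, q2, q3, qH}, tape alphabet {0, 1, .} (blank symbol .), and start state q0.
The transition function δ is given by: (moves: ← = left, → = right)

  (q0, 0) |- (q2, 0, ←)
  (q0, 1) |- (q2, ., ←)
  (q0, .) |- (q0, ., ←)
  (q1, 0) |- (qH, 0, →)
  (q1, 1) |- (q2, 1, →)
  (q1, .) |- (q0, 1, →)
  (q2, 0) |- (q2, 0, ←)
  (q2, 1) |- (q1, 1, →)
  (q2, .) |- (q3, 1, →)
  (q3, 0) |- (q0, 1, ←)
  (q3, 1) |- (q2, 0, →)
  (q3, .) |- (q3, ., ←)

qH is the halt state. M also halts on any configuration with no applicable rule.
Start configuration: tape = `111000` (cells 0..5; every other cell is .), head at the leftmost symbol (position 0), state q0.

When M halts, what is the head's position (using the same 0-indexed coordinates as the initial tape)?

state=q0 head=0 tape=.[1]11000   (q0,1)→(q2,.,←)
state=q2 head=-1 tape=[.].11000   (q2,.)→(q3,1,→)
state=q3 head=0 tape=1[.]11000   (q3,.)→(q3,.,←)
state=q3 head=-1 tape=[1].11000   (q3,1)→(q2,0,→)
state=q2 head=0 tape=0[.]11000   (q2,.)→(q3,1,→)
state=q3 head=1 tape=01[1]1000   (q3,1)→(q2,0,→)
state=q2 head=2 tape=010[1]000   (q2,1)→(q1,1,→)
state=q1 head=3 tape=0101[0]00   (q1,0)→(qH,0,→)
state=qH head=4 tape=01010[0]0
At halt the head is at cell 4.

4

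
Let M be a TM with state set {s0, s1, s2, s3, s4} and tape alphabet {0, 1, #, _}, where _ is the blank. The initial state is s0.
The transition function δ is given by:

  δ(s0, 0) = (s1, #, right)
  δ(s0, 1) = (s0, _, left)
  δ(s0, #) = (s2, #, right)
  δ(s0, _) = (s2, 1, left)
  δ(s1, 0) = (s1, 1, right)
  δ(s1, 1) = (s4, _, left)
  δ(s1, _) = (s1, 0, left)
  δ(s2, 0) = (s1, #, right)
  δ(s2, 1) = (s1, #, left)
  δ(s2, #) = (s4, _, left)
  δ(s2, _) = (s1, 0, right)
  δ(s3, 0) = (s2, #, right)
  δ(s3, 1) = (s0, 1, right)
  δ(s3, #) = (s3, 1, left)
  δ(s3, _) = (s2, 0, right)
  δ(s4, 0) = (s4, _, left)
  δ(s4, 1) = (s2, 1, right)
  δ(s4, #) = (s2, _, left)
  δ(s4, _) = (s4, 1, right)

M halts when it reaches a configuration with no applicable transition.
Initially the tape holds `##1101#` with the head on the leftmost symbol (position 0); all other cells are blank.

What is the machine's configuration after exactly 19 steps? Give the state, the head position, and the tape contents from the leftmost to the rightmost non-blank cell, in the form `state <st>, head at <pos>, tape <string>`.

state=s0 head=0 tape=_[#]#1101#   (s0,#)→(s2,#,right)
state=s2 head=1 tape=_#[#]1101#   (s2,#)→(s4,_,left)
state=s4 head=0 tape=_[#]_1101#   (s4,#)→(s2,_,left)
state=s2 head=-1 tape=[_]__1101#   (s2,_)→(s1,0,right)
state=s1 head=0 tape=0[_]_1101#   (s1,_)→(s1,0,left)
state=s1 head=-1 tape=[0]0_1101#   (s1,0)→(s1,1,right)
state=s1 head=0 tape=1[0]_1101#   (s1,0)→(s1,1,right)
state=s1 head=1 tape=11[_]1101#   (s1,_)→(s1,0,left)
state=s1 head=0 tape=1[1]01101#   (s1,1)→(s4,_,left)
state=s4 head=-1 tape=[1]_01101#   (s4,1)→(s2,1,right)
state=s2 head=0 tape=1[_]01101#   (s2,_)→(s1,0,right)
state=s1 head=1 tape=10[0]1101#   (s1,0)→(s1,1,right)
state=s1 head=2 tape=101[1]101#   (s1,1)→(s4,_,left)
state=s4 head=1 tape=10[1]_101#   (s4,1)→(s2,1,right)
state=s2 head=2 tape=101[_]101#   (s2,_)→(s1,0,right)
state=s1 head=3 tape=1010[1]01#   (s1,1)→(s4,_,left)
state=s4 head=2 tape=101[0]_01#   (s4,0)→(s4,_,left)
state=s4 head=1 tape=10[1]__01#   (s4,1)→(s2,1,right)
state=s2 head=2 tape=101[_]_01#   (s2,_)→(s1,0,right)
state=s1 head=3 tape=1010[_]01#
After 19 steps: state s1, head at 3, tape 1010_01#.

state s1, head at 3, tape 1010_01#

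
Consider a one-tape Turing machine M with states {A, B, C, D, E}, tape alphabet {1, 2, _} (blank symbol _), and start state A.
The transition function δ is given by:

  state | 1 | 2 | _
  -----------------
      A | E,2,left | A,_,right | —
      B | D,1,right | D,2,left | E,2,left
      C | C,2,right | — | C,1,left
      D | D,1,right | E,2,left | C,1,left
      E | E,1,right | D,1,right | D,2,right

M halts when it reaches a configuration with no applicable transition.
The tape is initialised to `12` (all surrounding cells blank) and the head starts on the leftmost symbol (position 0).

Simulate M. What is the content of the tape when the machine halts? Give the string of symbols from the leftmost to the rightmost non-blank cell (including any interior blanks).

A | _[1]2__   read 1 → write 2, move left, go to E
E | [_]22__   read _ → write 2, move right, go to D
D | 2[2]2__   read 2 → write 2, move left, go to E
E | [2]22__   read 2 → write 1, move right, go to D
D | 1[2]2__   read 2 → write 2, move left, go to E
E | [1]22__   read 1 → write 1, move right, go to E
E | 1[2]2__   read 2 → write 1, move right, go to D
D | 11[2]__   read 2 → write 2, move left, go to E
E | 1[1]2__   read 1 → write 1, move right, go to E
E | 11[2]__   read 2 → write 1, move right, go to D
D | 111[_]_   read _ → write 1, move left, go to C
C | 11[1]1_   read 1 → write 2, move right, go to C
C | 112[1]_   read 1 → write 2, move right, go to C
C | 1122[_]   read _ → write 1, move left, go to C
C | 112[2]1
The non-blank tape span at halt is 11221.

11221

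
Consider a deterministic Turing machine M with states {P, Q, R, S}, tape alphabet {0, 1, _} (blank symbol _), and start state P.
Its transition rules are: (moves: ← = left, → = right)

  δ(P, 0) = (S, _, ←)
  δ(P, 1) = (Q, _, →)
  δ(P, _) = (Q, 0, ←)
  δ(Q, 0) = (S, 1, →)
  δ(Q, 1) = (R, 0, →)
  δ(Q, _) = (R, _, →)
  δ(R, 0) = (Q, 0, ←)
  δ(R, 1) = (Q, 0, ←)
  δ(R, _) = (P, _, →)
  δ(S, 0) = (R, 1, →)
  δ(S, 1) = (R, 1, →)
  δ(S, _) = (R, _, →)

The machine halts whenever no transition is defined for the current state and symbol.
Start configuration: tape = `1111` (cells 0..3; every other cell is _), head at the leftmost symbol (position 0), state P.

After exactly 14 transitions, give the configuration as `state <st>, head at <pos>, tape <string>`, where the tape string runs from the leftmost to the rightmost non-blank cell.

state Q, head at 4, tape 111_0

P | [1]111__   read 1 → write _, move →, go to Q
Q | _[1]11__   read 1 → write 0, move →, go to R
R | _0[1]1__   read 1 → write 0, move ←, go to Q
Q | _[0]01__   read 0 → write 1, move →, go to S
S | _1[0]1__   read 0 → write 1, move →, go to R
R | _11[1]__   read 1 → write 0, move ←, go to Q
Q | _1[1]0__   read 1 → write 0, move →, go to R
R | _10[0]__   read 0 → write 0, move ←, go to Q
Q | _1[0]0__   read 0 → write 1, move →, go to S
S | _11[0]__   read 0 → write 1, move →, go to R
R | _111[_]_   read _ → write _, move →, go to P
P | _111_[_]   read _ → write 0, move ←, go to Q
Q | _111[_]0   read _ → write _, move →, go to R
R | _111_[0]   read 0 → write 0, move ←, go to Q
Q | _111[_]0
After 14 steps: state Q, head at 4, tape 111_0.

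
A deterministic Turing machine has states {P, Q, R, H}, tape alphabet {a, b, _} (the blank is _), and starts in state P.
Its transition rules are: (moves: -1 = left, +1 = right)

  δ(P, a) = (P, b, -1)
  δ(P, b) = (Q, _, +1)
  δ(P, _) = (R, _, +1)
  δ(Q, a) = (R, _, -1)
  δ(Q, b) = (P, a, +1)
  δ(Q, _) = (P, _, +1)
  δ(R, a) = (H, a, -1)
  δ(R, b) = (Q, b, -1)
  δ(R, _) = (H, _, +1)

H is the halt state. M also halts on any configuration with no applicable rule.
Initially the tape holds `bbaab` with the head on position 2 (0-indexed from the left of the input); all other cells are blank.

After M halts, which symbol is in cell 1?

state=P head=2 tape=bb[a]ab____   (P,a)→(P,b,-1)
state=P head=1 tape=b[b]bab____   (P,b)→(Q,_,+1)
state=Q head=2 tape=b_[b]ab____   (Q,b)→(P,a,+1)
state=P head=3 tape=b_a[a]b____   (P,a)→(P,b,-1)
state=P head=2 tape=b_[a]bb____   (P,a)→(P,b,-1)
state=P head=1 tape=b[_]bbb____   (P,_)→(R,_,+1)
state=R head=2 tape=b_[b]bb____   (R,b)→(Q,b,-1)
state=Q head=1 tape=b[_]bbb____   (Q,_)→(P,_,+1)
state=P head=2 tape=b_[b]bb____   (P,b)→(Q,_,+1)
state=Q head=3 tape=b__[b]b____   (Q,b)→(P,a,+1)
state=P head=4 tape=b__a[b]____   (P,b)→(Q,_,+1)
state=Q head=5 tape=b__a_[_]___   (Q,_)→(P,_,+1)
state=P head=6 tape=b__a__[_]__   (P,_)→(R,_,+1)
state=R head=7 tape=b__a___[_]_   (R,_)→(H,_,+1)
state=H head=8 tape=b__a____[_]
Cell 1 holds _ when M halts.

_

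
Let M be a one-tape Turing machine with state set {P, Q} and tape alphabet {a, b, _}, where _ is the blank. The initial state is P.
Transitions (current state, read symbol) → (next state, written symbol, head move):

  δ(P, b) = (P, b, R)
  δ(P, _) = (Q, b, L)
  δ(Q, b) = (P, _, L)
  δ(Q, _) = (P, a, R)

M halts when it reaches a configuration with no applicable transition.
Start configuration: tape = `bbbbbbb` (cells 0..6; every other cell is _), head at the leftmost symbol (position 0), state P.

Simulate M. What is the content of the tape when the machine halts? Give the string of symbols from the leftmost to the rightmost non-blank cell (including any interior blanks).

state=P head=0 tape=__[b]bbbbbb_   (P,b)→(P,b,R)
state=P head=1 tape=__b[b]bbbbb_   (P,b)→(P,b,R)
state=P head=2 tape=__bb[b]bbbb_   (P,b)→(P,b,R)
state=P head=3 tape=__bbb[b]bbb_   (P,b)→(P,b,R)
state=P head=4 tape=__bbbb[b]bb_   (P,b)→(P,b,R)
state=P head=5 tape=__bbbbb[b]b_   (P,b)→(P,b,R)
state=P head=6 tape=__bbbbbb[b]_   (P,b)→(P,b,R)
state=P head=7 tape=__bbbbbbb[_]   (P,_)→(Q,b,L)
state=Q head=6 tape=__bbbbbb[b]b   (Q,b)→(P,_,L)
state=P head=5 tape=__bbbbb[b]_b   (P,b)→(P,b,R)
state=P head=6 tape=__bbbbbb[_]b   (P,_)→(Q,b,L)
state=Q head=5 tape=__bbbbb[b]bb   (Q,b)→(P,_,L)
state=P head=4 tape=__bbbb[b]_bb   (P,b)→(P,b,R)
state=P head=5 tape=__bbbbb[_]bb   (P,_)→(Q,b,L)
state=Q head=4 tape=__bbbb[b]bbb   (Q,b)→(P,_,L)
state=P head=3 tape=__bbb[b]_bbb   (P,b)→(P,b,R)
state=P head=4 tape=__bbbb[_]bbb   (P,_)→(Q,b,L)
state=Q head=3 tape=__bbb[b]bbbb   (Q,b)→(P,_,L)
state=P head=2 tape=__bb[b]_bbbb   (P,b)→(P,b,R)
state=P head=3 tape=__bbb[_]bbbb   (P,_)→(Q,b,L)
state=Q head=2 tape=__bb[b]bbbbb   (Q,b)→(P,_,L)
state=P head=1 tape=__b[b]_bbbbb   (P,b)→(P,b,R)
state=P head=2 tape=__bb[_]bbbbb   (P,_)→(Q,b,L)
state=Q head=1 tape=__b[b]bbbbbb   (Q,b)→(P,_,L)
state=P head=0 tape=__[b]_bbbbbb   (P,b)→(P,b,R)
state=P head=1 tape=__b[_]bbbbbb   (P,_)→(Q,b,L)
state=Q head=0 tape=__[b]bbbbbbb   (Q,b)→(P,_,L)
state=P head=-1 tape=_[_]_bbbbbbb   (P,_)→(Q,b,L)
state=Q head=-2 tape=[_]b_bbbbbbb   (Q,_)→(P,a,R)
state=P head=-1 tape=a[b]_bbbbbbb   (P,b)→(P,b,R)
state=P head=0 tape=ab[_]bbbbbbb   (P,_)→(Q,b,L)
state=Q head=-1 tape=a[b]bbbbbbbb   (Q,b)→(P,_,L)
state=P head=-2 tape=[a]_bbbbbbbb
The non-blank tape span at halt is a_bbbbbbbb.

a_bbbbbbbb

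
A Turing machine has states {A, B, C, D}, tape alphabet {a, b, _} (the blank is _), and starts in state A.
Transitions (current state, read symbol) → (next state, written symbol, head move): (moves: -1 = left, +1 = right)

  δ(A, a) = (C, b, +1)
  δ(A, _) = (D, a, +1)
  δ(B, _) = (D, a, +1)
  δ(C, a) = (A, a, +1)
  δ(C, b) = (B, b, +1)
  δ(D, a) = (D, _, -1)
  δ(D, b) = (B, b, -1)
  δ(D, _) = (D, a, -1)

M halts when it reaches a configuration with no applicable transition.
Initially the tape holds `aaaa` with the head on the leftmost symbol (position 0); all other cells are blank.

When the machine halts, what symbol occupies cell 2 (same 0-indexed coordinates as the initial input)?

A | [a]aaa__   read a → write b, move +1, go to C
C | b[a]aa__   read a → write a, move +1, go to A
A | ba[a]a__   read a → write b, move +1, go to C
C | bab[a]__   read a → write a, move +1, go to A
A | baba[_]_   read _ → write a, move +1, go to D
D | babaa[_]   read _ → write a, move -1, go to D
D | baba[a]a   read a → write _, move -1, go to D
D | bab[a]_a   read a → write _, move -1, go to D
D | ba[b]__a   read b → write b, move -1, go to B
B | b[a]b__a
Cell 2 holds b when M halts.

b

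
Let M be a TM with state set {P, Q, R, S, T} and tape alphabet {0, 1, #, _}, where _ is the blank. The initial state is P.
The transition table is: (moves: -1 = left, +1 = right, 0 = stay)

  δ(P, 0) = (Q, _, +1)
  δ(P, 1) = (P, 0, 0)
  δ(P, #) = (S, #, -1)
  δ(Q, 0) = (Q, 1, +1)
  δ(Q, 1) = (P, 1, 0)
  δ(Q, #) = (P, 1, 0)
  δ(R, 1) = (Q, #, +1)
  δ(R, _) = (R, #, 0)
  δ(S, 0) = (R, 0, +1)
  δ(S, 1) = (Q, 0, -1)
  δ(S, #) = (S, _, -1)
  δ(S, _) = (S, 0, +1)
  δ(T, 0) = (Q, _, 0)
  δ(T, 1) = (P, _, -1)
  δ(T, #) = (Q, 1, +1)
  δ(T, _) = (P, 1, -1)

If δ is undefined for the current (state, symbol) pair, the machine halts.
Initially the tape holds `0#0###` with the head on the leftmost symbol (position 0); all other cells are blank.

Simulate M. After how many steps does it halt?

14

P | [0]#0###_   read 0 → write _, move +1, go to Q
Q | _[#]0###_   read # → write 1, move 0, go to P
P | _[1]0###_   read 1 → write 0, move 0, go to P
P | _[0]0###_   read 0 → write _, move +1, go to Q
Q | __[0]###_   read 0 → write 1, move +1, go to Q
Q | __1[#]##_   read # → write 1, move 0, go to P
P | __1[1]##_   read 1 → write 0, move 0, go to P
P | __1[0]##_   read 0 → write _, move +1, go to Q
Q | __1_[#]#_   read # → write 1, move 0, go to P
P | __1_[1]#_   read 1 → write 0, move 0, go to P
P | __1_[0]#_   read 0 → write _, move +1, go to Q
Q | __1__[#]_   read # → write 1, move 0, go to P
P | __1__[1]_   read 1 → write 0, move 0, go to P
P | __1__[0]_   read 0 → write _, move +1, go to Q
Q | __1___[_]
M halts after 14 transitions.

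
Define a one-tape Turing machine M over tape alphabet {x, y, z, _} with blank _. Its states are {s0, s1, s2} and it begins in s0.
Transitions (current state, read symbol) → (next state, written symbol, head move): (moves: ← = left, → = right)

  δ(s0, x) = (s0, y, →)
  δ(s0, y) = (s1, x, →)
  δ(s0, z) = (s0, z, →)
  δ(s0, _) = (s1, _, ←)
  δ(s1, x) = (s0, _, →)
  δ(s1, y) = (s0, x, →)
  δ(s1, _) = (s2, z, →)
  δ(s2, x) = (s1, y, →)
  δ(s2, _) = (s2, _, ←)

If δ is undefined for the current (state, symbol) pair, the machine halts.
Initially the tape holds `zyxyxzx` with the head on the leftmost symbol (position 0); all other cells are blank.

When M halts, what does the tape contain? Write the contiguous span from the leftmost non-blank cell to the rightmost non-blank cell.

s0 | [z]yxyxzx_   read z → write z, move →, go to s0
s0 | z[y]xyxzx_   read y → write x, move →, go to s1
s1 | zx[x]yxzx_   read x → write _, move →, go to s0
s0 | zx_[y]xzx_   read y → write x, move →, go to s1
s1 | zx_x[x]zx_   read x → write _, move →, go to s0
s0 | zx_x_[z]x_   read z → write z, move →, go to s0
s0 | zx_x_z[x]_   read x → write y, move →, go to s0
s0 | zx_x_zy[_]   read _ → write _, move ←, go to s1
s1 | zx_x_z[y]_   read y → write x, move →, go to s0
s0 | zx_x_zx[_]   read _ → write _, move ←, go to s1
s1 | zx_x_z[x]_   read x → write _, move →, go to s0
s0 | zx_x_z_[_]   read _ → write _, move ←, go to s1
s1 | zx_x_z[_]_   read _ → write z, move →, go to s2
s2 | zx_x_zz[_]   read _ → write _, move ←, go to s2
s2 | zx_x_z[z]_
The non-blank tape span at halt is zx_x_zz.

zx_x_zz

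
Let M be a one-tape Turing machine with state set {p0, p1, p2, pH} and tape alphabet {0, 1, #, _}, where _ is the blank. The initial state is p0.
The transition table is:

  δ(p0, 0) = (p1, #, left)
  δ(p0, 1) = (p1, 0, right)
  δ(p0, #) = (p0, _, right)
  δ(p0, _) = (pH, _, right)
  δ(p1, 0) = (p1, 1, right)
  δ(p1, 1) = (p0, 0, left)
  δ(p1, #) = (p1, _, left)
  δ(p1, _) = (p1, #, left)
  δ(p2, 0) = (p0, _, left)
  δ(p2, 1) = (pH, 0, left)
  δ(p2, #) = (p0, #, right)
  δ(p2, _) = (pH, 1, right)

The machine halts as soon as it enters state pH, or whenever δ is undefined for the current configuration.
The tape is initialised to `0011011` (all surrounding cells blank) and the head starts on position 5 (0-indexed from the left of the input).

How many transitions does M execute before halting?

17

p0 | _00110[1]1   read 1 → write 0, move right, go to p1
p1 | _001100[1]   read 1 → write 0, move left, go to p0
p0 | _00110[0]0   read 0 → write #, move left, go to p1
p1 | _0011[0]#0   read 0 → write 1, move right, go to p1
p1 | _00111[#]0   read # → write _, move left, go to p1
p1 | _0011[1]_0   read 1 → write 0, move left, go to p0
p0 | _001[1]0_0   read 1 → write 0, move right, go to p1
p1 | _0010[0]_0   read 0 → write 1, move right, go to p1
p1 | _00101[_]0   read _ → write #, move left, go to p1
p1 | _0010[1]#0   read 1 → write 0, move left, go to p0
p0 | _001[0]0#0   read 0 → write #, move left, go to p1
p1 | _00[1]#0#0   read 1 → write 0, move left, go to p0
p0 | _0[0]0#0#0   read 0 → write #, move left, go to p1
p1 | _[0]#0#0#0   read 0 → write 1, move right, go to p1
p1 | _1[#]0#0#0   read # → write _, move left, go to p1
p1 | _[1]_0#0#0   read 1 → write 0, move left, go to p0
p0 | [_]0_0#0#0   read _ → write _, move right, go to pH
pH | _[0]_0#0#0
M halts after 17 transitions.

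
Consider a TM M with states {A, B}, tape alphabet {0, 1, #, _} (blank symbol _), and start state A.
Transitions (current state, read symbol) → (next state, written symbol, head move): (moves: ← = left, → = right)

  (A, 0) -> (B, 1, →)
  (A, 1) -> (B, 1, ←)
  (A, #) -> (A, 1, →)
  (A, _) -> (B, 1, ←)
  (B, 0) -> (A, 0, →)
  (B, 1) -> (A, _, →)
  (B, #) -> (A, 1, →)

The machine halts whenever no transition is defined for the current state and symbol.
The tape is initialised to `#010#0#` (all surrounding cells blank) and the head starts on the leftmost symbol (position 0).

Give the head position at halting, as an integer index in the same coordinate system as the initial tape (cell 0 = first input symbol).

6

state=A head=0 tape=[#]010#0#_   (A,#)→(A,1,→)
state=A head=1 tape=1[0]10#0#_   (A,0)→(B,1,→)
state=B head=2 tape=11[1]0#0#_   (B,1)→(A,_,→)
state=A head=3 tape=11_[0]#0#_   (A,0)→(B,1,→)
state=B head=4 tape=11_1[#]0#_   (B,#)→(A,1,→)
state=A head=5 tape=11_11[0]#_   (A,0)→(B,1,→)
state=B head=6 tape=11_111[#]_   (B,#)→(A,1,→)
state=A head=7 tape=11_1111[_]   (A,_)→(B,1,←)
state=B head=6 tape=11_111[1]1   (B,1)→(A,_,→)
state=A head=7 tape=11_111_[1]   (A,1)→(B,1,←)
state=B head=6 tape=11_111[_]1
At halt the head is at cell 6.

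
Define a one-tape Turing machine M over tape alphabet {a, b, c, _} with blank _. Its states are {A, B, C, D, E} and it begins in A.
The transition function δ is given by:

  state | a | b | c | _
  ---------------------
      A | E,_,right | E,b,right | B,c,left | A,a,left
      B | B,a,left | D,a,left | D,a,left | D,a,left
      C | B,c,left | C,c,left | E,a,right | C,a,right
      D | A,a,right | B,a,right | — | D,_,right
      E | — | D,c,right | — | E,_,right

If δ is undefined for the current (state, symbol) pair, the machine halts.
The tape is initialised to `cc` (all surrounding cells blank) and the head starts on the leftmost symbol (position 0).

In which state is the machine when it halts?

state=A head=0 tape=___[c]c   (A,c)→(B,c,left)
state=B head=-1 tape=__[_]cc   (B,_)→(D,a,left)
state=D head=-2 tape=_[_]acc   (D,_)→(D,_,right)
state=D head=-1 tape=__[a]cc   (D,a)→(A,a,right)
state=A head=0 tape=__a[c]c   (A,c)→(B,c,left)
state=B head=-1 tape=__[a]cc   (B,a)→(B,a,left)
state=B head=-2 tape=_[_]acc   (B,_)→(D,a,left)
state=D head=-3 tape=[_]aacc   (D,_)→(D,_,right)
state=D head=-2 tape=_[a]acc   (D,a)→(A,a,right)
state=A head=-1 tape=_a[a]cc   (A,a)→(E,_,right)
state=E head=0 tape=_a_[c]c
No transition is defined for (E, c); M halts in state E.

E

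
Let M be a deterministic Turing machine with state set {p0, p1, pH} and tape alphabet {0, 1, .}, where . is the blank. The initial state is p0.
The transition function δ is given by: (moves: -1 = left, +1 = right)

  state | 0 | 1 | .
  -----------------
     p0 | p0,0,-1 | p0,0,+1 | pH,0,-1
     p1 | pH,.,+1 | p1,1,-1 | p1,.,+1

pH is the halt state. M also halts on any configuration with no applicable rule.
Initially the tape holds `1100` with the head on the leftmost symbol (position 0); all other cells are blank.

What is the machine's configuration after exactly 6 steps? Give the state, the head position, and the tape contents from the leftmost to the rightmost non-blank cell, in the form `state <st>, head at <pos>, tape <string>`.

state=p0 head=0 tape=..[1]100   (p0,1)→(p0,0,+1)
state=p0 head=1 tape=..0[1]00   (p0,1)→(p0,0,+1)
state=p0 head=2 tape=..00[0]0   (p0,0)→(p0,0,-1)
state=p0 head=1 tape=..0[0]00   (p0,0)→(p0,0,-1)
state=p0 head=0 tape=..[0]000   (p0,0)→(p0,0,-1)
state=p0 head=-1 tape=.[.]0000   (p0,.)→(pH,0,-1)
state=pH head=-2 tape=[.]00000
After 6 steps: state pH, head at -2, tape 00000.

state pH, head at -2, tape 00000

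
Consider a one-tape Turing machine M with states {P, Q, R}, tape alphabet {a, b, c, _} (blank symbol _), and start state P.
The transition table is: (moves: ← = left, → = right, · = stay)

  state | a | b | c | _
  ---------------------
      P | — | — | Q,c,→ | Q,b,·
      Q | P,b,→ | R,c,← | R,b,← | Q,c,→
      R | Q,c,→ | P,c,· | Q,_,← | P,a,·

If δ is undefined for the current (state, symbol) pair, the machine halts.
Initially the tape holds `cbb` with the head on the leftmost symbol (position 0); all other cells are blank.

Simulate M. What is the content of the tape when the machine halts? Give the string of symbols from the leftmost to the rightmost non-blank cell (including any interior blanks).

ab_bb

state=P head=0 tape=__[c]bb   (P,c)→(Q,c,→)
state=Q head=1 tape=__c[b]b   (Q,b)→(R,c,←)
state=R head=0 tape=__[c]cb   (R,c)→(Q,_,←)
state=Q head=-1 tape=_[_]_cb   (Q,_)→(Q,c,→)
state=Q head=0 tape=_c[_]cb   (Q,_)→(Q,c,→)
state=Q head=1 tape=_cc[c]b   (Q,c)→(R,b,←)
state=R head=0 tape=_c[c]bb   (R,c)→(Q,_,←)
state=Q head=-1 tape=_[c]_bb   (Q,c)→(R,b,←)
state=R head=-2 tape=[_]b_bb   (R,_)→(P,a,·)
state=P head=-2 tape=[a]b_bb
The non-blank tape span at halt is ab_bb.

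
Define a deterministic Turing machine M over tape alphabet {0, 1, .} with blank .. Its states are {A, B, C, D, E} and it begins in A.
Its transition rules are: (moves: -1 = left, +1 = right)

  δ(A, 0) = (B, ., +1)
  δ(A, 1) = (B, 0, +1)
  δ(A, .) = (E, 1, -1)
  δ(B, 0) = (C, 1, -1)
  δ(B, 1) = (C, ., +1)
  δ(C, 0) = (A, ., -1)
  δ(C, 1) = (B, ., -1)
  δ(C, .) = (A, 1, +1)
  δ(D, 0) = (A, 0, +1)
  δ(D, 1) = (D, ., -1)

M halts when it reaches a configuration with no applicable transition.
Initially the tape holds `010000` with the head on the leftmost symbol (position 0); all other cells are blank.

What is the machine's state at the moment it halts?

E

state=A head=0 tape=[0]10000   (A,0)→(B,.,+1)
state=B head=1 tape=.[1]0000   (B,1)→(C,.,+1)
state=C head=2 tape=..[0]000   (C,0)→(A,.,-1)
state=A head=1 tape=.[.].000   (A,.)→(E,1,-1)
state=E head=0 tape=[.]1.000
No transition is defined for (E, .); M halts in state E.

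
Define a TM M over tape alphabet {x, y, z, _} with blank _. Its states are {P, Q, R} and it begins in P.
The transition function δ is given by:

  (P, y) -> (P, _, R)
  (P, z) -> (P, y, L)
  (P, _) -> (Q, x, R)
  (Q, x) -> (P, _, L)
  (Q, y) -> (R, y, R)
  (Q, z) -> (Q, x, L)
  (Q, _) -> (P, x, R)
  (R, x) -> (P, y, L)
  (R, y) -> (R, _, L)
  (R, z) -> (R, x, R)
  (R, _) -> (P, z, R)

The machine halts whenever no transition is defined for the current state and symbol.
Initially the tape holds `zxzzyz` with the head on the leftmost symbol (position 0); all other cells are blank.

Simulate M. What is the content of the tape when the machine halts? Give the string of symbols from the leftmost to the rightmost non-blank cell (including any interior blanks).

P | _[z]xzzyz   read z → write y, move L, go to P
P | [_]yxzzyz   read _ → write x, move R, go to Q
Q | x[y]xzzyz   read y → write y, move R, go to R
R | xy[x]zzyz   read x → write y, move L, go to P
P | x[y]yzzyz   read y → write _, move R, go to P
P | x_[y]zzyz   read y → write _, move R, go to P
P | x__[z]zyz   read z → write y, move L, go to P
P | x_[_]yzyz   read _ → write x, move R, go to Q
Q | x_x[y]zyz   read y → write y, move R, go to R
R | x_xy[z]yz   read z → write x, move R, go to R
R | x_xyx[y]z   read y → write _, move L, go to R
R | x_xy[x]_z   read x → write y, move L, go to P
P | x_x[y]y_z   read y → write _, move R, go to P
P | x_x_[y]_z   read y → write _, move R, go to P
P | x_x__[_]z   read _ → write x, move R, go to Q
Q | x_x__x[z]   read z → write x, move L, go to Q
Q | x_x__[x]x   read x → write _, move L, go to P
P | x_x_[_]_x   read _ → write x, move R, go to Q
Q | x_x_x[_]x   read _ → write x, move R, go to P
P | x_x_xx[x]
The non-blank tape span at halt is x_x_xxx.

x_x_xxx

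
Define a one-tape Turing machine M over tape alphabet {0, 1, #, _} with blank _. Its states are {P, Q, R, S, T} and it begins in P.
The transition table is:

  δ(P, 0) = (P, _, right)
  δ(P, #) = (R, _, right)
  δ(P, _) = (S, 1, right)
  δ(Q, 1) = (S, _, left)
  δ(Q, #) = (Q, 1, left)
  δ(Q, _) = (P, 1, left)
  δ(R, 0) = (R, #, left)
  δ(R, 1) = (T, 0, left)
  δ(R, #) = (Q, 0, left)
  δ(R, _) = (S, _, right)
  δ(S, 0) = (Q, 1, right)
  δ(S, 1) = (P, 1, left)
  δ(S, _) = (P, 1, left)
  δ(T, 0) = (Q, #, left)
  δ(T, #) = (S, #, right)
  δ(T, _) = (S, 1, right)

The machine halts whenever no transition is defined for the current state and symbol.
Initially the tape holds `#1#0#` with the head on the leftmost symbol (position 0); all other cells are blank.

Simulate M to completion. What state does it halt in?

P | _[#]1#0#   read # → write _, move right, go to R
R | __[1]#0#   read 1 → write 0, move left, go to T
T | _[_]0#0#   read _ → write 1, move right, go to S
S | _1[0]#0#   read 0 → write 1, move right, go to Q
Q | _11[#]0#   read # → write 1, move left, go to Q
Q | _1[1]10#   read 1 → write _, move left, go to S
S | _[1]_10#   read 1 → write 1, move left, go to P
P | [_]1_10#   read _ → write 1, move right, go to S
S | 1[1]_10#   read 1 → write 1, move left, go to P
P | [1]1_10#
No transition is defined for (P, 1); M halts in state P.

P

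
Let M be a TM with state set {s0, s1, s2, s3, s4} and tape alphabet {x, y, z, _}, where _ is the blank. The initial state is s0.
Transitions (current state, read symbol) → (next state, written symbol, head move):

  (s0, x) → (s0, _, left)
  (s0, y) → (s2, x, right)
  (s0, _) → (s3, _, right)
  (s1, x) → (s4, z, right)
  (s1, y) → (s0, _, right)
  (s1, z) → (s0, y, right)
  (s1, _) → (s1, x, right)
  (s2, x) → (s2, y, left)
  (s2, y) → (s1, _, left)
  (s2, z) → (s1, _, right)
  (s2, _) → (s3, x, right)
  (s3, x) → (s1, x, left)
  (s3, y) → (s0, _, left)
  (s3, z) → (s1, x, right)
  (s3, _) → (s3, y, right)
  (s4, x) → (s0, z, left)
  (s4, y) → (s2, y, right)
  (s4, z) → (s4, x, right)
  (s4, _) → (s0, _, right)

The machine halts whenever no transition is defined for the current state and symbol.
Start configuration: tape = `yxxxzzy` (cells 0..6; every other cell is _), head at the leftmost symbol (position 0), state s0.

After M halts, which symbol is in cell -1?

y

s0 | __[y]xxxzzy   read y → write x, move right, go to s2
s2 | __x[x]xxzzy   read x → write y, move left, go to s2
s2 | __[x]yxxzzy   read x → write y, move left, go to s2
s2 | _[_]yyxxzzy   read _ → write x, move right, go to s3
s3 | _x[y]yxxzzy   read y → write _, move left, go to s0
s0 | _[x]_yxxzzy   read x → write _, move left, go to s0
s0 | [_]__yxxzzy   read _ → write _, move right, go to s3
s3 | _[_]_yxxzzy   read _ → write y, move right, go to s3
s3 | _y[_]yxxzzy   read _ → write y, move right, go to s3
s3 | _yy[y]xxzzy   read y → write _, move left, go to s0
s0 | _y[y]_xxzzy   read y → write x, move right, go to s2
s2 | _yx[_]xxzzy   read _ → write x, move right, go to s3
s3 | _yxx[x]xzzy   read x → write x, move left, go to s1
s1 | _yx[x]xxzzy   read x → write z, move right, go to s4
s4 | _yxz[x]xzzy   read x → write z, move left, go to s0
s0 | _yx[z]zxzzy
Cell -1 holds y when M halts.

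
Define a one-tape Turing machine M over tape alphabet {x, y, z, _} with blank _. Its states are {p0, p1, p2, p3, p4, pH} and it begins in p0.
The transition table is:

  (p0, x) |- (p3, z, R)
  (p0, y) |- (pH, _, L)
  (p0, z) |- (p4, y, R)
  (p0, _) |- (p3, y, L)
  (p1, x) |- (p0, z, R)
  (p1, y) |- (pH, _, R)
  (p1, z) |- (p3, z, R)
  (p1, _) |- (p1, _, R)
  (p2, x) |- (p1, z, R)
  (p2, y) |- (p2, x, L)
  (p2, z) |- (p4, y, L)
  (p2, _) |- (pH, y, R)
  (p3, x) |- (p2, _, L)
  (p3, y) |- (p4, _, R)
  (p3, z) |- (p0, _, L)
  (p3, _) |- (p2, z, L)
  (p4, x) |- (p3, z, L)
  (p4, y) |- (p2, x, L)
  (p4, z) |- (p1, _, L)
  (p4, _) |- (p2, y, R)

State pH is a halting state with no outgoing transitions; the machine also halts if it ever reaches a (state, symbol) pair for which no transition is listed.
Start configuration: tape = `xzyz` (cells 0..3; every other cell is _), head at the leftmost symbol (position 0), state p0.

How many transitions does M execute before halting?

8

p0 | _[x]zyz   read x → write z, move R, go to p3
p3 | _z[z]yz   read z → write _, move L, go to p0
p0 | _[z]_yz   read z → write y, move R, go to p4
p4 | _y[_]yz   read _ → write y, move R, go to p2
p2 | _yy[y]z   read y → write x, move L, go to p2
p2 | _y[y]xz   read y → write x, move L, go to p2
p2 | _[y]xxz   read y → write x, move L, go to p2
p2 | [_]xxxz   read _ → write y, move R, go to pH
pH | y[x]xxz
M halts after 8 transitions.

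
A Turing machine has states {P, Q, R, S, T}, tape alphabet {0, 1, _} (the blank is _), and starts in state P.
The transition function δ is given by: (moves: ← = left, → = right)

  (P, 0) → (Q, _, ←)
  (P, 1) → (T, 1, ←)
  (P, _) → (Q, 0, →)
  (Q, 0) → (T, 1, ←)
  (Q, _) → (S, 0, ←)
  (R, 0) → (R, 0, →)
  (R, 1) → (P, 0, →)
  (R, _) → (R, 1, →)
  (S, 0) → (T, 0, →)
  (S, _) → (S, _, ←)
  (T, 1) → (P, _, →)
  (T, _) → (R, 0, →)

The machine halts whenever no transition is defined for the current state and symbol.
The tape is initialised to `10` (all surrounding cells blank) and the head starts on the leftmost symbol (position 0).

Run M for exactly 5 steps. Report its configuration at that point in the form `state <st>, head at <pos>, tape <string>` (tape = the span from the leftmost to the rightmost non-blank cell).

state T, head at -1, tape 01

state=P head=0 tape=_[1]0   (P,1)→(T,1,←)
state=T head=-1 tape=[_]10   (T,_)→(R,0,→)
state=R head=0 tape=0[1]0   (R,1)→(P,0,→)
state=P head=1 tape=00[0]   (P,0)→(Q,_,←)
state=Q head=0 tape=0[0]_   (Q,0)→(T,1,←)
state=T head=-1 tape=[0]1_
After 5 steps: state T, head at -1, tape 01.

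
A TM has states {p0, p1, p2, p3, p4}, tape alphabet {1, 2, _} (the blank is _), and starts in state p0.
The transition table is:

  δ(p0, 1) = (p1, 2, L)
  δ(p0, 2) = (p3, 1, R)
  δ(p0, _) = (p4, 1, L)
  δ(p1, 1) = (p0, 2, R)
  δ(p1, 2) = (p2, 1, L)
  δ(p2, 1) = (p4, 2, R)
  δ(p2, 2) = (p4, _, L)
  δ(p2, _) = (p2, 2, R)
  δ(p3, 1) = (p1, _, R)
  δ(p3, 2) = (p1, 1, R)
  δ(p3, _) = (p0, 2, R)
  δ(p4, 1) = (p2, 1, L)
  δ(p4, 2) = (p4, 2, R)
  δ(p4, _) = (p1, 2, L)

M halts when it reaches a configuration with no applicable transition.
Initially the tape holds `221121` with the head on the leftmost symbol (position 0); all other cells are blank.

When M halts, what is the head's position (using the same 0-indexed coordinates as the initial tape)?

state=p0 head=0 tape=___[2]21121   (p0,2)→(p3,1,R)
state=p3 head=1 tape=___1[2]1121   (p3,2)→(p1,1,R)
state=p1 head=2 tape=___11[1]121   (p1,1)→(p0,2,R)
state=p0 head=3 tape=___112[1]21   (p0,1)→(p1,2,L)
state=p1 head=2 tape=___11[2]221   (p1,2)→(p2,1,L)
state=p2 head=1 tape=___1[1]1221   (p2,1)→(p4,2,R)
state=p4 head=2 tape=___12[1]221   (p4,1)→(p2,1,L)
state=p2 head=1 tape=___1[2]1221   (p2,2)→(p4,_,L)
state=p4 head=0 tape=___[1]_1221   (p4,1)→(p2,1,L)
state=p2 head=-1 tape=__[_]1_1221   (p2,_)→(p2,2,R)
state=p2 head=0 tape=__2[1]_1221   (p2,1)→(p4,2,R)
state=p4 head=1 tape=__22[_]1221   (p4,_)→(p1,2,L)
state=p1 head=0 tape=__2[2]21221   (p1,2)→(p2,1,L)
state=p2 head=-1 tape=__[2]121221   (p2,2)→(p4,_,L)
state=p4 head=-2 tape=_[_]_121221   (p4,_)→(p1,2,L)
state=p1 head=-3 tape=[_]2_121221
At halt the head is at cell -3.

-3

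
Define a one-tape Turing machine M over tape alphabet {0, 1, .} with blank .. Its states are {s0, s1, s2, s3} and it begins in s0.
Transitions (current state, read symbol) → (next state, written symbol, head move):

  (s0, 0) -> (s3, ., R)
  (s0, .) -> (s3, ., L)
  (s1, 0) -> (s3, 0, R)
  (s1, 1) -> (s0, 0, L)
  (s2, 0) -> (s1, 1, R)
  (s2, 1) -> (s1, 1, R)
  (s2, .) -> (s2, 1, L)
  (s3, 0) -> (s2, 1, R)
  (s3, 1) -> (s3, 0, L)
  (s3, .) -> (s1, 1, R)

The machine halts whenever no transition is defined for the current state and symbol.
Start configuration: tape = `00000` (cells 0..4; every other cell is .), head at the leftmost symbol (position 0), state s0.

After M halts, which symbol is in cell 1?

1

state=s0 head=0 tape=[0]0000.   (s0,0)→(s3,.,R)
state=s3 head=1 tape=.[0]000.   (s3,0)→(s2,1,R)
state=s2 head=2 tape=.1[0]00.   (s2,0)→(s1,1,R)
state=s1 head=3 tape=.11[0]0.   (s1,0)→(s3,0,R)
state=s3 head=4 tape=.110[0].   (s3,0)→(s2,1,R)
state=s2 head=5 tape=.1101[.]   (s2,.)→(s2,1,L)
state=s2 head=4 tape=.110[1]1   (s2,1)→(s1,1,R)
state=s1 head=5 tape=.1101[1]   (s1,1)→(s0,0,L)
state=s0 head=4 tape=.110[1]0
Cell 1 holds 1 when M halts.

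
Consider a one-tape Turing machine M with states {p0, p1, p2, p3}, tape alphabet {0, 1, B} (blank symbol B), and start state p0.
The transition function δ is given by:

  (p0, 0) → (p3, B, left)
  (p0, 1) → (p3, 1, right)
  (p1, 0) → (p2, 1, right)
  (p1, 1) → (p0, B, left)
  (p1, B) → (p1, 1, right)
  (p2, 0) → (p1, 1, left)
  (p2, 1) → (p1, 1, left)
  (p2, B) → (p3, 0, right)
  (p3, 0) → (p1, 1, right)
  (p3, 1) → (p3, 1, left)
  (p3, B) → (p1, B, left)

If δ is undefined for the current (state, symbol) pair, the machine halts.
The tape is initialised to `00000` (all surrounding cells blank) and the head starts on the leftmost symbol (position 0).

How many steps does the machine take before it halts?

p0 | BBB[0]0000   read 0 → write B, move left, go to p3
p3 | BB[B]B0000   read B → write B, move left, go to p1
p1 | B[B]BB0000   read B → write 1, move right, go to p1
p1 | B1[B]B0000   read B → write 1, move right, go to p1
p1 | B11[B]0000   read B → write 1, move right, go to p1
p1 | B111[0]000   read 0 → write 1, move right, go to p2
p2 | B1111[0]00   read 0 → write 1, move left, go to p1
p1 | B111[1]100   read 1 → write B, move left, go to p0
p0 | B11[1]B100   read 1 → write 1, move right, go to p3
p3 | B111[B]100   read B → write B, move left, go to p1
p1 | B11[1]B100   read 1 → write B, move left, go to p0
p0 | B1[1]BB100   read 1 → write 1, move right, go to p3
p3 | B11[B]B100   read B → write B, move left, go to p1
p1 | B1[1]BB100   read 1 → write B, move left, go to p0
p0 | B[1]BBB100   read 1 → write 1, move right, go to p3
p3 | B1[B]BB100   read B → write B, move left, go to p1
p1 | B[1]BBB100   read 1 → write B, move left, go to p0
p0 | [B]BBBB100
M halts after 17 transitions.

17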